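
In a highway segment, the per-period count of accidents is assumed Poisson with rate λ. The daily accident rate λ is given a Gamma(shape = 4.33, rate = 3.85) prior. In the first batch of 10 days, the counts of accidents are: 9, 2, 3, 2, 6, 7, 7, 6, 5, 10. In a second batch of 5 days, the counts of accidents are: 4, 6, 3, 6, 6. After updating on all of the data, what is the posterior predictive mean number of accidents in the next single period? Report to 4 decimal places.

With a Gamma(shape α, rate β) prior, the Poisson likelihood is conjugate: the posterior is Gamma(α + ΣXᵢ, β + n).
Batch 1: sum of counts S = 57 over n = 10 days.
After batch 1: Gamma(α+S, β+n) = Gamma(4.33+57, 3.85+10) = Gamma(61.33, 13.85).
Batch 2: sum of counts S = 25 over n = 5 days.
After batch 2: Gamma(α+S, β+n) = Gamma(61.33+25, 13.85+5) = Gamma(86.33, 18.85).
The predictive distribution for one future period is NegBinom with mean α/β = 4.5798.

4.5798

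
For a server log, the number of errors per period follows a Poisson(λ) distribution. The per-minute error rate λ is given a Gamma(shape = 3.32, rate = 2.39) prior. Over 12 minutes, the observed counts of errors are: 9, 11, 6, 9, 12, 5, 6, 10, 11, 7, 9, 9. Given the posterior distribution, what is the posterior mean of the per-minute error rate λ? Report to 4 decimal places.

7.4580

With a Gamma(shape α, rate β) prior, the Poisson likelihood is conjugate: the posterior is Gamma(α + ΣXᵢ, β + n).
Sum of counts S = 104 over n = 12 minutes.
Posterior: Gamma(α+S, β+n) = Gamma(3.32+104, 2.39+12) = Gamma(107.32, 14.39).
Posterior mean = α/β = 107.32/14.39 = 7.4580.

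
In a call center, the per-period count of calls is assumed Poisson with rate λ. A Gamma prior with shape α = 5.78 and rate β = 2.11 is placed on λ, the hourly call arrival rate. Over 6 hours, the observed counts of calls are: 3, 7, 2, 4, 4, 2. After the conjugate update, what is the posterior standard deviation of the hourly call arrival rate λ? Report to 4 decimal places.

0.6499

With a Gamma(shape α, rate β) prior, the Poisson likelihood is conjugate: the posterior is Gamma(α + ΣXᵢ, β + n).
Sum of counts S = 22 over n = 6 hours.
Posterior: Gamma(α+S, β+n) = Gamma(5.78+22, 2.11+6) = Gamma(27.78, 8.11).
SD = √α/β = √27.78/8.11 = 0.6499.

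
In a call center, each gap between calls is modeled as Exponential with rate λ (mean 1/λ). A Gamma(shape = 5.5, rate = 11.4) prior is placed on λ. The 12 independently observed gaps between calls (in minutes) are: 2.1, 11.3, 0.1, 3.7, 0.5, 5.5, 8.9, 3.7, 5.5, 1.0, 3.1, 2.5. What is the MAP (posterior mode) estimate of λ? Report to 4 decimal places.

0.2782

With a Gamma(shape α, rate β) prior on the exponential rate λ, the posterior after n observations with total T = Σxᵢ is Gamma(α+n, β+T).
Sum of observations T = 47.9 minutes; n = 12.
Posterior: Gamma(5.5+12, 11.4+47.9) = Gamma(17.5, 59.3).
Mode = (α−1)/β = 0.2782.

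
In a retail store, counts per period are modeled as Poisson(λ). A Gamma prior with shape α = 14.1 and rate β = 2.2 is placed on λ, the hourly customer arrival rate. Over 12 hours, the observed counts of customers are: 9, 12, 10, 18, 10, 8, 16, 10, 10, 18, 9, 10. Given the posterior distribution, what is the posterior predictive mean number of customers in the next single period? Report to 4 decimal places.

With a Gamma(shape α, rate β) prior, the Poisson likelihood is conjugate: the posterior is Gamma(α + ΣXᵢ, β + n).
Sum of counts S = 140 over n = 12 hours.
Posterior: Gamma(α+S, β+n) = Gamma(14.1+140, 2.2+12) = Gamma(154.1, 14.2).
The predictive distribution for one future period is NegBinom with mean α/β = 10.8521.

10.8521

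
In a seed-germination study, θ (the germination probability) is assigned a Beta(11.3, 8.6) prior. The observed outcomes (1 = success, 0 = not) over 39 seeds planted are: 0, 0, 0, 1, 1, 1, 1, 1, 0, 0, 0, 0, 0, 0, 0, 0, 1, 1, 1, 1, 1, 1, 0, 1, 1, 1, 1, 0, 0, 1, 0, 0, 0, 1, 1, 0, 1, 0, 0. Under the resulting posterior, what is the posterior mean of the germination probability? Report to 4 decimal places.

0.5144

The Beta prior is conjugate to a Binomial/Bernoulli likelihood; the update adds successes to α and failures to β.
Posterior: Beta(α+k, β+n−k) = Beta(11.3+19, 8.6+20) = Beta(30.3, 28.6).
Posterior mean = α/(α+β) = 30.3/58.9 = 0.5144.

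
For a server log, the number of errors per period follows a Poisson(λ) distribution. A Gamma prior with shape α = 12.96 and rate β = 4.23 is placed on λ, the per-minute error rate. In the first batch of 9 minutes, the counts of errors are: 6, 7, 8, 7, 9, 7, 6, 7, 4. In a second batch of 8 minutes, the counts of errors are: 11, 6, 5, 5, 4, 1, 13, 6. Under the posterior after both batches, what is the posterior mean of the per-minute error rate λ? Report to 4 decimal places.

With a Gamma(shape α, rate β) prior, the Poisson likelihood is conjugate: the posterior is Gamma(α + ΣXᵢ, β + n).
Batch 1: sum of counts S = 61 over n = 9 minutes.
After batch 1: Gamma(α+S, β+n) = Gamma(12.96+61, 4.23+9) = Gamma(73.96, 13.23).
Batch 2: sum of counts S = 51 over n = 8 minutes.
After batch 2: Gamma(α+S, β+n) = Gamma(73.96+51, 13.23+8) = Gamma(124.96, 21.23).
Posterior mean = α/β = 124.96/21.23 = 5.8860.

5.8860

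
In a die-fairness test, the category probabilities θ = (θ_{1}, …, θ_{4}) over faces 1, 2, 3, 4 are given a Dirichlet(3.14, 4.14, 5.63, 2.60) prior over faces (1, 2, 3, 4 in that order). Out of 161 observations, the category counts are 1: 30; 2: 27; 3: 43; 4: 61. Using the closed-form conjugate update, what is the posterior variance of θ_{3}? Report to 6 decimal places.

0.001124

The Dirichlet prior is conjugate to the Multinomial likelihood: each posterior αⱼ = prior αⱼ + observed count nⱼ.
Posterior concentration: (33.14, 31.14, 48.63, 63.60), total = 176.51.
Var[θ_j] = α_j(Σα−α_j)/((Σα)²(Σα+1)) = 48.63·127.88/(176.51²·177.51) = 0.001124.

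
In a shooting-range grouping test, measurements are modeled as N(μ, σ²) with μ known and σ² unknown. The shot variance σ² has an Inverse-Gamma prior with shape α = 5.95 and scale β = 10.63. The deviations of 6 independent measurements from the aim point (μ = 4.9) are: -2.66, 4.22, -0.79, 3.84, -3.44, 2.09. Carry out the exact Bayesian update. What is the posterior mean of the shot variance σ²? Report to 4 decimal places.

With known mean μ and an Inverse-Gamma(α, β) prior on σ², the Normal likelihood is conjugate: posterior is Inv-Gamma(α + n/2, β + Σ(xᵢ−μ)²/2).
Σ(xᵢ−μ)² = (-2.66)² + (4.22)² + (-0.79)² + (3.84)² + (-3.44)² + (2.09)² = 56.4554.
Posterior: Inv-Gamma(5.95 + 6/2, 10.63 + 56.4554/2) = Inv-Gamma(8.95, 38.85770).
E[σ²|data] = β/(α−1) = 38.85770/7.95 = 4.8878.

4.8878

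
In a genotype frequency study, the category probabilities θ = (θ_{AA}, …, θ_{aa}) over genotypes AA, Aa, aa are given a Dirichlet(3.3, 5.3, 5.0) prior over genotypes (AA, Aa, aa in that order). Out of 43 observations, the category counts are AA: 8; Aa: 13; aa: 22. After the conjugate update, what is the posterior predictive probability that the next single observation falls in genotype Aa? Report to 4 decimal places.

0.3233

The Dirichlet prior is conjugate to the Multinomial likelihood: each posterior αⱼ = prior αⱼ + observed count nⱼ.
Posterior concentration: (11.3, 18.3, 27.0), total = 56.6.
P(next = Aa | data) = α_{Aa}/Σα = 0.3233.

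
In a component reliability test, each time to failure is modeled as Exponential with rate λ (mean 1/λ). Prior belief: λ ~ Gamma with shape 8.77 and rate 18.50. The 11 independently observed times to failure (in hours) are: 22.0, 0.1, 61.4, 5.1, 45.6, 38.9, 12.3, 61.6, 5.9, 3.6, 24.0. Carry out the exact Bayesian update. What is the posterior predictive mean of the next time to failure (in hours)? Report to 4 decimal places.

15.9297

With a Gamma(shape α, rate β) prior on the exponential rate λ, the posterior after n observations with total T = Σxᵢ is Gamma(α+n, β+T).
Sum of observations T = 280.5 hours; n = 11.
Posterior: Gamma(8.77+11, 18.50+280.5) = Gamma(19.77, 299.00).
The predictive distribution for the next observation is Lomax; its mean is β/(α−1) = 299.00/18.77 = 15.9297.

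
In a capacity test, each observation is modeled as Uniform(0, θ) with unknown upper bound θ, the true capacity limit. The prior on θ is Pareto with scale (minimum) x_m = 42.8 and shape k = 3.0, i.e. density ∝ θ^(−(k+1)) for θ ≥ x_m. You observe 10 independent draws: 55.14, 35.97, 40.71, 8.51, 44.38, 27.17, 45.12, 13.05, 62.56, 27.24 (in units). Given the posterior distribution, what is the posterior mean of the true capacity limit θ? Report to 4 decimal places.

A Pareto(scale x_m, shape k) prior on the upper bound θ of Uniform(0, θ) is conjugate: posterior is Pareto(max(x_m, max xᵢ), k + n).
Sample maximum = 62.56; prior scale x_m = 42.8 → posterior scale = max = 62.56.
Posterior shape = 3.0 + 10 = 13.0.
E[θ|data] = k·x_m/(k−1) = 13.0·62.56/12.0 = 67.7733.

67.7733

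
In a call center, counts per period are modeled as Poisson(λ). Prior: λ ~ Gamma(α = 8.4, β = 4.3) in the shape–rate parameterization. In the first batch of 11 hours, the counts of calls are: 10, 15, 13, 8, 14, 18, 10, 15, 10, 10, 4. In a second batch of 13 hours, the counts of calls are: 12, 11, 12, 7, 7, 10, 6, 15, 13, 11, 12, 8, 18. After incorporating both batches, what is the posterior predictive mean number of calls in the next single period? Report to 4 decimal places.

9.8021

With a Gamma(shape α, rate β) prior, the Poisson likelihood is conjugate: the posterior is Gamma(α + ΣXᵢ, β + n).
Batch 1: sum of counts S = 127 over n = 11 hours.
After batch 1: Gamma(α+S, β+n) = Gamma(8.4+127, 4.3+11) = Gamma(135.4, 15.3).
Batch 2: sum of counts S = 142 over n = 13 hours.
After batch 2: Gamma(α+S, β+n) = Gamma(135.4+142, 15.3+13) = Gamma(277.4, 28.3).
The predictive distribution for one future period is NegBinom with mean α/β = 9.8021.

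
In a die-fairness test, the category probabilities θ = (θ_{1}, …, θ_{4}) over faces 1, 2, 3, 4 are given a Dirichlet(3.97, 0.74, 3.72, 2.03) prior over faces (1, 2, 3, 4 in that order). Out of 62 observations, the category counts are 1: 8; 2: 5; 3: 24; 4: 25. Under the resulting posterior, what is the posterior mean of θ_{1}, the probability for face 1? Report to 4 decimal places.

0.1652

The Dirichlet prior is conjugate to the Multinomial likelihood: each posterior αⱼ = prior αⱼ + observed count nⱼ.
Posterior concentration: (11.97, 5.74, 27.72, 27.03), total = 72.46.
E[θ_{1}|data] = α_{1}/Σα = 11.97/72.46 = 0.1652.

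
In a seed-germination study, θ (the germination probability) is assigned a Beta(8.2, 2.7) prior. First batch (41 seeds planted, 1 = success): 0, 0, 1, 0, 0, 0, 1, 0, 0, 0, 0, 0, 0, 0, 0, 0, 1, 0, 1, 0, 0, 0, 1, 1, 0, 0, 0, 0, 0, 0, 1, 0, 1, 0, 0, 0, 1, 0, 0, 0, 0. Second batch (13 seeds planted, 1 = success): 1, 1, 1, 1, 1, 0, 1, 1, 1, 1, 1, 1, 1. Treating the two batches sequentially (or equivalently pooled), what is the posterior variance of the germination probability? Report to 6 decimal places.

0.003756

The Beta prior is conjugate to a Binomial/Bernoulli likelihood; the update adds successes to α and failures to β.
After batch 1: Beta(8.2+9, 2.7+32) = Beta(17.2, 34.7).
After batch 2: Beta(17.2+12, 34.7+1) = Beta(29.2, 35.7).
Var = αβ/((α+β)²(α+β+1)) = 29.2·35.7/(64.9²·65.9) = 0.003756.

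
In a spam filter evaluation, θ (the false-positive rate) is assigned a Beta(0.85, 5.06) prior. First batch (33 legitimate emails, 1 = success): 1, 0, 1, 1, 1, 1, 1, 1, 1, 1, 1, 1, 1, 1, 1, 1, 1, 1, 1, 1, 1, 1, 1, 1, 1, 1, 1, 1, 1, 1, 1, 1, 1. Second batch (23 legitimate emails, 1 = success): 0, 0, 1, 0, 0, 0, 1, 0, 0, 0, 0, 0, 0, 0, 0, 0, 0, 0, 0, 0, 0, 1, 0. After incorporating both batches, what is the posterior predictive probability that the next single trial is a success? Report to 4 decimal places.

The Beta prior is conjugate to a Binomial/Bernoulli likelihood; the update adds successes to α and failures to β.
After batch 1: Beta(0.85+32, 5.06+1) = Beta(32.85, 6.06).
After batch 2: Beta(32.85+3, 6.06+20) = Beta(35.85, 26.06).
For a single future Bernoulli trial, P(success | data) = α/(α+β) = 0.5791.

0.5791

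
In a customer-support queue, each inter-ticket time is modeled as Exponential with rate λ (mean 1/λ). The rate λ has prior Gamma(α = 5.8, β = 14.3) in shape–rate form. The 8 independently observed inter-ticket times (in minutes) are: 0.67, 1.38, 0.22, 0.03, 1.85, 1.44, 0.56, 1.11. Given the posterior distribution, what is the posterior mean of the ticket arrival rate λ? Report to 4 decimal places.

With a Gamma(shape α, rate β) prior on the exponential rate λ, the posterior after n observations with total T = Σxᵢ is Gamma(α+n, β+T).
Sum of observations T = 7.26 minutes; n = 8.
Posterior: Gamma(5.8+8, 14.3+7.26) = Gamma(13.8, 21.56).
Posterior mean of λ = α/β = 13.8/21.56 = 0.6401.

0.6401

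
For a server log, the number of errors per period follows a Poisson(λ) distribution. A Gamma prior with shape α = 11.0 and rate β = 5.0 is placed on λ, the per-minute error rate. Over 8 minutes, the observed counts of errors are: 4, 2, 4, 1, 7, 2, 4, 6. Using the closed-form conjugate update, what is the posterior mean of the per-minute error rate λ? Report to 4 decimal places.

3.1538

With a Gamma(shape α, rate β) prior, the Poisson likelihood is conjugate: the posterior is Gamma(α + ΣXᵢ, β + n).
Sum of counts S = 30 over n = 8 minutes.
Posterior: Gamma(α+S, β+n) = Gamma(11.0+30, 5.0+8) = Gamma(41.0, 13.0).
Posterior mean = α/β = 41.0/13.0 = 3.1538.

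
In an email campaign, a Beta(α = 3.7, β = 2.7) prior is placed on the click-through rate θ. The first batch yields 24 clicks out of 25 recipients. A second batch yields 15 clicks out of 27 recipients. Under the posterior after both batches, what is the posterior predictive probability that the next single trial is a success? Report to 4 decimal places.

0.7312

The Beta prior is conjugate to a Binomial/Bernoulli likelihood; the update adds successes to α and failures to β.
After batch 1: Beta(3.7+24, 2.7+1) = Beta(27.7, 3.7).
After batch 2: Beta(27.7+15, 3.7+12) = Beta(42.7, 15.7).
For a single future Bernoulli trial, P(success | data) = α/(α+β) = 0.7312.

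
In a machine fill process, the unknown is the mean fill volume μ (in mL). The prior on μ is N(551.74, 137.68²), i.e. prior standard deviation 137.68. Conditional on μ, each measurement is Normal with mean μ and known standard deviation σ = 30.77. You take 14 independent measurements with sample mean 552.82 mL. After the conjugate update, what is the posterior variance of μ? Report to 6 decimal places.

For Normal data with known variance σ², a Normal(μ₀, σ₀²) prior on μ is conjugate. Posterior precision = 1/σ₀² + n/σ²; posterior mean is the precision-weighted average of μ₀ and x̄.
σ₀² = 137.68² = 18955.7824, σ² = 30.77² = 946.7929; σ² + n·σ₀² = 946.7929 + 14·18955.7824 = 266327.7465.
Posterior precision = 1/σ₀² + n/σ² = 1/18955.7824 + 14/946.7929 = (σ² + n·σ₀²)/(σ₀²σ²) = 266327.7465/(18955.7824·946.7929); posterior variance σₙ² = σ₀²σ²/(σ² + n·σ₀²) = 18955.7824·946.7929/266327.7465 = 67.387647.

67.387647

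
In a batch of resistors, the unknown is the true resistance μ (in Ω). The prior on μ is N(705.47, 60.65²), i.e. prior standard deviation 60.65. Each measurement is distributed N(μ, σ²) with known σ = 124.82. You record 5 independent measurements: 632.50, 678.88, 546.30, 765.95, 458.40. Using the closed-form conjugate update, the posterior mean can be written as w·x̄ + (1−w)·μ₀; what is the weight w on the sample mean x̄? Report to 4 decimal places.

0.5414

For Normal data with known variance σ², a Normal(μ₀, σ₀²) prior on μ is conjugate. Posterior precision = 1/σ₀² + n/σ²; posterior mean is the precision-weighted average of μ₀ and x̄.
σ₀² = 60.65² = 3678.4225, σ² = 124.82² = 15580.0324. Prior precision 1/σ₀² = 1/3678.4225; data precision n/σ² = 5/15580.0324.
w = (n/σ²)/(1/σ₀² + n/σ²) = n·σ₀²/(σ² + n·σ₀²) = 5·3678.4225/(15580.0324 + 5·3678.4225) = 18392.1125/33972.1449 = 0.5414.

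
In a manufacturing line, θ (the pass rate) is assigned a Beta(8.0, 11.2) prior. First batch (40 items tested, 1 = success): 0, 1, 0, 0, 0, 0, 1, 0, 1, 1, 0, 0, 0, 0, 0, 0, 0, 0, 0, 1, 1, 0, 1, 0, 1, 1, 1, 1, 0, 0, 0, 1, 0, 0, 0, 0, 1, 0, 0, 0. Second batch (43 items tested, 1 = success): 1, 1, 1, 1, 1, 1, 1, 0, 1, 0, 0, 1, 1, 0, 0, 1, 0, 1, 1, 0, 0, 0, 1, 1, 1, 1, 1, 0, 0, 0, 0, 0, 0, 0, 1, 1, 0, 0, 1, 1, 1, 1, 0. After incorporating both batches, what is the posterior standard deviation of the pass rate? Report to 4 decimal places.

The Beta prior is conjugate to a Binomial/Bernoulli likelihood; the update adds successes to α and failures to β.
After batch 1: Beta(8.0+13, 11.2+27) = Beta(21.0, 38.2).
After batch 2: Beta(21.0+24, 38.2+19) = Beta(45.0, 57.2).
Var = αβ/((α+β)²(α+β+1)) = 45.0·57.2/(102.2²·103.2) = 0.00238796; SD = √0.00238796 = 0.0489.

0.0489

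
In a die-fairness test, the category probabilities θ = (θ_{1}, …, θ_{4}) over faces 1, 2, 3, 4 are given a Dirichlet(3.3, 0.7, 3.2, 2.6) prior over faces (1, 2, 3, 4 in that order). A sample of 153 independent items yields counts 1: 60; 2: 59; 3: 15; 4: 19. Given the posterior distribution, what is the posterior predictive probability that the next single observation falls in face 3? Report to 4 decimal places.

The Dirichlet prior is conjugate to the Multinomial likelihood: each posterior αⱼ = prior αⱼ + observed count nⱼ.
Posterior concentration: (63.3, 59.7, 18.2, 21.6), total = 162.8.
P(next = 3 | data) = α_{3}/Σα = 0.1118.

0.1118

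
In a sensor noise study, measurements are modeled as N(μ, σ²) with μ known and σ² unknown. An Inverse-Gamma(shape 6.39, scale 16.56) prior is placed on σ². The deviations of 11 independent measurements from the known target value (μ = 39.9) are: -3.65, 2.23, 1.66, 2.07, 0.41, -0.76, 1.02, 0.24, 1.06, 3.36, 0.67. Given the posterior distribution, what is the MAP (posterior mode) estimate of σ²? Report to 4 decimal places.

2.8379

With known mean μ and an Inverse-Gamma(α, β) prior on σ², the Normal likelihood is conjugate: posterior is Inv-Gamma(α + n/2, β + Σ(xᵢ−μ)²/2).
Σ(xᵢ−μ)² = (-3.65)² + (2.23)² + (1.66)² + (2.07)² + (0.41)² + (-0.76)² + (1.02)² + (0.24)² + (1.06)² + (3.36)² + (0.67)² = 40.0417.
Posterior: Inv-Gamma(6.39 + 11/2, 16.56 + 40.0417/2) = Inv-Gamma(11.89, 36.58085).
Mode = β/(α+1) = 36.58085/12.89 = 2.8379.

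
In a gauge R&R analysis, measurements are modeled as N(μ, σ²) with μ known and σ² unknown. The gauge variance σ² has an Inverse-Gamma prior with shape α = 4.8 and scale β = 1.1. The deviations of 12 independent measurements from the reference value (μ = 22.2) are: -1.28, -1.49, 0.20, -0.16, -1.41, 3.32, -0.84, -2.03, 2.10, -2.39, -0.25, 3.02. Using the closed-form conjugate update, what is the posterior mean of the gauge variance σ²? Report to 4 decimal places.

With known mean μ and an Inverse-Gamma(α, β) prior on σ², the Normal likelihood is conjugate: posterior is Inv-Gamma(α + n/2, β + Σ(xᵢ−μ)²/2).
Σ(xᵢ−μ)² = (-1.28)² + (-1.49)² + (0.20)² + (-0.16)² + (-1.41)² + (3.32)² + (-0.84)² + (-2.03)² + (2.10)² + (-2.39)² + (-0.25)² + (3.02)² = 41.0661.
Posterior: Inv-Gamma(4.8 + 12/2, 1.1 + 41.0661/2) = Inv-Gamma(10.80, 21.63305).
E[σ²|data] = β/(α−1) = 21.63305/9.80 = 2.2075.

2.2075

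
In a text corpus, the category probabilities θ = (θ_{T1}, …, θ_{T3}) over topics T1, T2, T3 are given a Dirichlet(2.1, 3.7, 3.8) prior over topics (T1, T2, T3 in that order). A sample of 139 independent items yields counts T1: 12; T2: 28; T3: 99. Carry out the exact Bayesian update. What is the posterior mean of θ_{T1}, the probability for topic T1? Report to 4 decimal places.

0.0949

The Dirichlet prior is conjugate to the Multinomial likelihood: each posterior αⱼ = prior αⱼ + observed count nⱼ.
Posterior concentration: (14.1, 31.7, 102.8), total = 148.6.
E[θ_{T1}|data] = α_{T1}/Σα = 14.1/148.6 = 0.0949.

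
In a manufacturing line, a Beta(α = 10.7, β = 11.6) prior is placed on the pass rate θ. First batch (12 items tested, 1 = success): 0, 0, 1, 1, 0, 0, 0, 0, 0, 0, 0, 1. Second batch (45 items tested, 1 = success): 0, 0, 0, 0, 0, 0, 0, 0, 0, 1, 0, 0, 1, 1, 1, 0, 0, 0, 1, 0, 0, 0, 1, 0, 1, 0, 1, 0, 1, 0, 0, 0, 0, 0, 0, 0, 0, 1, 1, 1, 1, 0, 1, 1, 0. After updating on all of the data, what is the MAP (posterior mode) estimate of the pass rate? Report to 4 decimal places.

The Beta prior is conjugate to a Binomial/Bernoulli likelihood; the update adds successes to α and failures to β.
After batch 1: Beta(10.7+3, 11.6+9) = Beta(13.7, 20.6).
After batch 2: Beta(13.7+15, 20.6+30) = Beta(28.7, 50.6).
Mode of Beta(a,b) for a,b>1 is (a−1)/(a+b−2) = 27.7/77.3 = 0.3583.

0.3583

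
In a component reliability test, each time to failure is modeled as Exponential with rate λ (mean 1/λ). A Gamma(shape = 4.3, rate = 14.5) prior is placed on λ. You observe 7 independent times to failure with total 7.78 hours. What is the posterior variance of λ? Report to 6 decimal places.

With a Gamma(shape α, rate β) prior on the exponential rate λ, the posterior after n observations with total T = Σxᵢ is Gamma(α+n, β+T).
Posterior: Gamma(4.3+7, 14.5+7.78) = Gamma(11.3, 22.28).
Var = α/β² = 0.022764.

0.022764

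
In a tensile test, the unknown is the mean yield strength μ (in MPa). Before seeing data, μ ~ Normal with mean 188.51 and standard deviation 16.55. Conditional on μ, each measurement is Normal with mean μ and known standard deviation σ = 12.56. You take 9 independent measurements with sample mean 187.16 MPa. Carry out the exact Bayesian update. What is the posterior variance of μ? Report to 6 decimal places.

16.473941

For Normal data with known variance σ², a Normal(μ₀, σ₀²) prior on μ is conjugate. Posterior precision = 1/σ₀² + n/σ²; posterior mean is the precision-weighted average of μ₀ and x̄.
σ₀² = 16.55² = 273.9025, σ² = 12.56² = 157.7536; σ² + n·σ₀² = 157.7536 + 9·273.9025 = 2622.8761.
Posterior precision = 1/σ₀² + n/σ² = 1/273.9025 + 9/157.7536 = (σ² + n·σ₀²)/(σ₀²σ²) = 2622.8761/(273.9025·157.7536); posterior variance σₙ² = σ₀²σ²/(σ² + n·σ₀²) = 273.9025·157.7536/2622.8761 = 16.473941.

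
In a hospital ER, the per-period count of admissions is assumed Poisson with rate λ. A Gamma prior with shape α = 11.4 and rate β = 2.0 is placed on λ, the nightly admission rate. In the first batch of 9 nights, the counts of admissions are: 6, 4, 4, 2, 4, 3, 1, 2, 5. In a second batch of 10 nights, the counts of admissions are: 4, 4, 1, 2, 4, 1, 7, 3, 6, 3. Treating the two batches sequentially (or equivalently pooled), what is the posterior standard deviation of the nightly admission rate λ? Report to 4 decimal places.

0.4189

With a Gamma(shape α, rate β) prior, the Poisson likelihood is conjugate: the posterior is Gamma(α + ΣXᵢ, β + n).
Batch 1: sum of counts S = 31 over n = 9 nights.
After batch 1: Gamma(α+S, β+n) = Gamma(11.4+31, 2.0+9) = Gamma(42.4, 11.0).
Batch 2: sum of counts S = 35 over n = 10 nights.
After batch 2: Gamma(α+S, β+n) = Gamma(42.4+35, 11.0+10) = Gamma(77.4, 21.0).
SD = √α/β = √77.4/21.0 = 0.4189.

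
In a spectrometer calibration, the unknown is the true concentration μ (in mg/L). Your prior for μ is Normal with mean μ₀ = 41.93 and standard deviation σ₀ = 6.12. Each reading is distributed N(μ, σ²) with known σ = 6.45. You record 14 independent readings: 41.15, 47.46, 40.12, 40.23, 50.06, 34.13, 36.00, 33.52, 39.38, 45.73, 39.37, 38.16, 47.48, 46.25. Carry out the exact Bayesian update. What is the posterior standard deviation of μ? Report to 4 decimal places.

1.6593

For Normal data with known variance σ², a Normal(μ₀, σ₀²) prior on μ is conjugate. Posterior precision = 1/σ₀² + n/σ²; posterior mean is the precision-weighted average of μ₀ and x̄.
σ₀² = 6.12² = 37.4544, σ² = 6.45² = 41.6025; σ² + n·σ₀² = 41.6025 + 14·37.4544 = 565.9641.
Posterior precision = 1/σ₀² + n/σ² = 1/37.4544 + 14/41.6025 = (σ² + n·σ₀²)/(σ₀²σ²) = 565.9641/(37.4544·41.6025); posterior variance σₙ² = σ₀²σ²/(σ² + n·σ₀²) = 37.4544·41.6025/565.9641 = 2.753172.
Posterior SD = √σₙ² = √(37.4544·41.6025/565.9641) = 1.6593.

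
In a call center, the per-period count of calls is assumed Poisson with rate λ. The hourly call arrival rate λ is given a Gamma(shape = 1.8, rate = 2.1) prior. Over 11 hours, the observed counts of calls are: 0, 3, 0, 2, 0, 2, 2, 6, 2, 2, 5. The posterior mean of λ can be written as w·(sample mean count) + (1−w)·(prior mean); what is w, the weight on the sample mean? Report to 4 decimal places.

With a Gamma(shape α, rate β) prior, the Poisson likelihood is conjugate: the posterior is Gamma(α + ΣXᵢ, β + n).
Posterior mean = (α₀+S)/(β₀+n) = [n/(β₀+n)]·(S/n) + [β₀/(β₀+n)]·(α₀/β₀), so only n and β₀ enter the weight.
Weight on data w = n/(β₀+n) = 11/(2.1+11) = 11/13.1 = 0.8397.

0.8397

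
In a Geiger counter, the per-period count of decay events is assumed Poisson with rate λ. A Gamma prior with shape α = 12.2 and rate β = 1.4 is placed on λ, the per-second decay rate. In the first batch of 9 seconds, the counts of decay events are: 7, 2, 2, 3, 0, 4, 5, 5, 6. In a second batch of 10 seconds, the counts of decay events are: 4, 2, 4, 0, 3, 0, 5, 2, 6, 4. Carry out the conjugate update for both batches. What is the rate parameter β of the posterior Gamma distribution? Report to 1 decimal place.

20.4

With a Gamma(shape α, rate β) prior, the Poisson likelihood is conjugate: the posterior is Gamma(α + ΣXᵢ, β + n).
Batch 1: sum of counts S = 34 over n = 9 seconds.
After batch 1: Gamma(α+S, β+n) = Gamma(12.2+34, 1.4+9) = Gamma(46.2, 10.4).
Batch 2: sum of counts S = 30 over n = 10 seconds.
After batch 2: Gamma(α+S, β+n) = Gamma(46.2+30, 10.4+10) = Gamma(76.2, 20.4).
Posterior β = 20.4.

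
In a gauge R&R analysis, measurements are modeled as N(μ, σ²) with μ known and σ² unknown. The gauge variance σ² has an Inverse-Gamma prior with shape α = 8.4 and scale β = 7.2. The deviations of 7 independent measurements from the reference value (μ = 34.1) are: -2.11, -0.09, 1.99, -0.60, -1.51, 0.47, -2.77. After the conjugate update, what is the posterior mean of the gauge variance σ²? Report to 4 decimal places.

With known mean μ and an Inverse-Gamma(α, β) prior on σ², the Normal likelihood is conjugate: posterior is Inv-Gamma(α + n/2, β + Σ(xᵢ−μ)²/2).
Σ(xᵢ−μ)² = (-2.11)² + (-0.09)² + (1.99)² + (-0.60)² + (-1.51)² + (0.47)² + (-2.77)² = 18.9542.
Posterior: Inv-Gamma(8.4 + 7/2, 7.2 + 18.9542/2) = Inv-Gamma(11.90, 16.67710).
E[σ²|data] = β/(α−1) = 16.67710/10.90 = 1.5300.

1.5300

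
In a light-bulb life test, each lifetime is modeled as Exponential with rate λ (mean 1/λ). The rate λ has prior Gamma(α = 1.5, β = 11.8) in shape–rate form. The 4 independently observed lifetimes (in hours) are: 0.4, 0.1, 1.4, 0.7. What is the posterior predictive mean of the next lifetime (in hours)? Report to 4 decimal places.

3.2000

With a Gamma(shape α, rate β) prior on the exponential rate λ, the posterior after n observations with total T = Σxᵢ is Gamma(α+n, β+T).
Sum of observations T = 2.6 hours; n = 4.
Posterior: Gamma(1.5+4, 11.8+2.6) = Gamma(5.5, 14.4).
The predictive distribution for the next observation is Lomax; its mean is β/(α−1) = 14.4/4.5 = 3.2000.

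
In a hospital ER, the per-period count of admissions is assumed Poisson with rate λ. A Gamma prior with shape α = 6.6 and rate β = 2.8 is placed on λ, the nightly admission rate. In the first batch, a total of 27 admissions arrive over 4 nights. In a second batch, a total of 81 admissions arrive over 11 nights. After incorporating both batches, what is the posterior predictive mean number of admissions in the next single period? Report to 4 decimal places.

6.4382

With a Gamma(shape α, rate β) prior, the Poisson likelihood is conjugate: the posterior is Gamma(α + ΣXᵢ, β + n).
After batch 1: Gamma(α+S, β+n) = Gamma(6.6+27, 2.8+4) = Gamma(33.6, 6.8).
After batch 2: Gamma(α+S, β+n) = Gamma(33.6+81, 6.8+11) = Gamma(114.6, 17.8).
The predictive distribution for one future period is NegBinom with mean α/β = 6.4382.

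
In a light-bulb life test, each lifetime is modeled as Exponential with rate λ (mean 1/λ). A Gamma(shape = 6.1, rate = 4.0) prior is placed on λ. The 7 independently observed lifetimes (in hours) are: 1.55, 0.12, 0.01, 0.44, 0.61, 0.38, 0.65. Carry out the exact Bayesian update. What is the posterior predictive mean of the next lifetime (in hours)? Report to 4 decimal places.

0.6413

With a Gamma(shape α, rate β) prior on the exponential rate λ, the posterior after n observations with total T = Σxᵢ is Gamma(α+n, β+T).
Sum of observations T = 3.76 hours; n = 7.
Posterior: Gamma(6.1+7, 4.0+3.76) = Gamma(13.1, 7.76).
The predictive distribution for the next observation is Lomax; its mean is β/(α−1) = 7.76/12.1 = 0.6413.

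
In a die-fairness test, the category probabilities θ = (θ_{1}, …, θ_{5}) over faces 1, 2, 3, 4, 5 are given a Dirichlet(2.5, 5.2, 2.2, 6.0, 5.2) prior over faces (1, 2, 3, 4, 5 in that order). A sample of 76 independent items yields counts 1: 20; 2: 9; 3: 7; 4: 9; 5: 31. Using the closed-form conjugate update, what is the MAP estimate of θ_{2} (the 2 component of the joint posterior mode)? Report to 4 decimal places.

0.1433

The Dirichlet prior is conjugate to the Multinomial likelihood: each posterior αⱼ = prior αⱼ + observed count nⱼ.
Posterior concentration: (22.5, 14.2, 9.2, 15.0, 36.2), total = 97.1.
Joint mode component: (α_{2}−1)/(Σα−K) = 13.2/92.1 = 0.1433.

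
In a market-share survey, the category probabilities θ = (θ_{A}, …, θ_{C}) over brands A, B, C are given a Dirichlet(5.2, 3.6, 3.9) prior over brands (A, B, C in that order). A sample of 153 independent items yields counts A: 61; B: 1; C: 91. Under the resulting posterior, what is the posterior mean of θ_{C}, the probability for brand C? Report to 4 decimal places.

The Dirichlet prior is conjugate to the Multinomial likelihood: each posterior αⱼ = prior αⱼ + observed count nⱼ.
Posterior concentration: (66.2, 4.6, 94.9), total = 165.7.
E[θ_{C}|data] = α_{C}/Σα = 94.9/165.7 = 0.5727.

0.5727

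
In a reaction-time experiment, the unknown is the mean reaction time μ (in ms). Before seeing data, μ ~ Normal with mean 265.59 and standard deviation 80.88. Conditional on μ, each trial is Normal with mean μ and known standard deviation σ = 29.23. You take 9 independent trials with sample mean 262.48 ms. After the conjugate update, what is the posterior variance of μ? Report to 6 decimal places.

For Normal data with known variance σ², a Normal(μ₀, σ₀²) prior on μ is conjugate. Posterior precision = 1/σ₀² + n/σ²; posterior mean is the precision-weighted average of μ₀ and x̄.
σ₀² = 80.88² = 6541.5744, σ² = 29.23² = 854.3929; σ² + n·σ₀² = 854.3929 + 9·6541.5744 = 59728.5625.
Posterior precision = 1/σ₀² + n/σ² = 1/6541.5744 + 9/854.3929 = (σ² + n·σ₀²)/(σ₀²σ²) = 59728.5625/(6541.5744·854.3929); posterior variance σₙ² = σ₀²σ²/(σ² + n·σ₀²) = 6541.5744·854.3929/59728.5625 = 93.574573.

93.574573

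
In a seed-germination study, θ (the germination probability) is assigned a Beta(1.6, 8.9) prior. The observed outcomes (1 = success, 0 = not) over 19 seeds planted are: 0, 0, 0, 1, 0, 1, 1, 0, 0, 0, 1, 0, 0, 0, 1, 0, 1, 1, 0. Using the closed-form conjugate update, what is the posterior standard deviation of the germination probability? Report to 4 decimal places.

0.0823

The Beta prior is conjugate to a Binomial/Bernoulli likelihood; the update adds successes to α and failures to β.
Posterior: Beta(α+k, β+n−k) = Beta(1.6+7, 8.9+12) = Beta(8.6, 20.9).
Var = αβ/((α+β)²(α+β+1)) = 8.6·20.9/(29.5²·30.5) = 0.00677175; SD = √0.00677175 = 0.0823.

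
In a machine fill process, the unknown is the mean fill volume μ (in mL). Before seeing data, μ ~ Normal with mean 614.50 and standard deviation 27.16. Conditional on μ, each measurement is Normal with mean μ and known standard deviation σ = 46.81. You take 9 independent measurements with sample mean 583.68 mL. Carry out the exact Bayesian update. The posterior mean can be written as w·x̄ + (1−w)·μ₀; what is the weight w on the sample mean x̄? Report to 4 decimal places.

0.7519

For Normal data with known variance σ², a Normal(μ₀, σ₀²) prior on μ is conjugate. Posterior precision = 1/σ₀² + n/σ²; posterior mean is the precision-weighted average of μ₀ and x̄.
σ₀² = 27.16² = 737.6656, σ² = 46.81² = 2191.1761. Prior precision 1/σ₀² = 1/737.6656; data precision n/σ² = 9/2191.1761.
w = (n/σ²)/(1/σ₀² + n/σ²) = n·σ₀²/(σ² + n·σ₀²) = 9·737.6656/(2191.1761 + 9·737.6656) = 6638.9904/8830.1665 = 0.7519.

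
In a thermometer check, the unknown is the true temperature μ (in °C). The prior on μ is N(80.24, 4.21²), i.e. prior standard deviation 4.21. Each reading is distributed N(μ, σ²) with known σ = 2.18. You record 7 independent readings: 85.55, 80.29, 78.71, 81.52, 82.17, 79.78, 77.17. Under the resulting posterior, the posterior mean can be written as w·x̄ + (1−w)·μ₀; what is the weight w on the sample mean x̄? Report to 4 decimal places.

For Normal data with known variance σ², a Normal(μ₀, σ₀²) prior on μ is conjugate. Posterior precision = 1/σ₀² + n/σ²; posterior mean is the precision-weighted average of μ₀ and x̄.
σ₀² = 4.21² = 17.7241, σ² = 2.18² = 4.7524. Prior precision 1/σ₀² = 1/17.7241; data precision n/σ² = 7/4.7524.
w = (n/σ²)/(1/σ₀² + n/σ²) = n·σ₀²/(σ² + n·σ₀²) = 7·17.7241/(4.7524 + 7·17.7241) = 124.0687/128.8211 = 0.9631.

0.9631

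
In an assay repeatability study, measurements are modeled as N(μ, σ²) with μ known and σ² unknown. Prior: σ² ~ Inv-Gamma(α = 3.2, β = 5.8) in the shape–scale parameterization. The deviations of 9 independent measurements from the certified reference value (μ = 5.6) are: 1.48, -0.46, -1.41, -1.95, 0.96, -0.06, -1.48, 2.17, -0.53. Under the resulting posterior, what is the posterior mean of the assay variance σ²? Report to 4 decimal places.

With known mean μ and an Inverse-Gamma(α, β) prior on σ², the Normal likelihood is conjugate: posterior is Inv-Gamma(α + n/2, β + Σ(xᵢ−μ)²/2).
Σ(xᵢ−μ)² = (1.48)² + (-0.46)² + (-1.41)² + (-1.95)² + (0.96)² + (-0.06)² + (-1.48)² + (2.17)² + (-0.53)² = 16.2980.
Posterior: Inv-Gamma(3.2 + 9/2, 5.8 + 16.2980/2) = Inv-Gamma(7.70, 13.94900).
E[σ²|data] = β/(α−1) = 13.94900/6.70 = 2.0819.

2.0819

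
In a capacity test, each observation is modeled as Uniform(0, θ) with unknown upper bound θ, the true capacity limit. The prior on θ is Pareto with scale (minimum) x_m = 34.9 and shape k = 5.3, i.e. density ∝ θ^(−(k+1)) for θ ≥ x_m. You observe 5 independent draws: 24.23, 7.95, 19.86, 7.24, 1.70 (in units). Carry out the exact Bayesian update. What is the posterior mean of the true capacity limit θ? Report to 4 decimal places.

A Pareto(scale x_m, shape k) prior on the upper bound θ of Uniform(0, θ) is conjugate: posterior is Pareto(max(x_m, max xᵢ), k + n).
Sample maximum = 24.23; prior scale x_m = 34.9 → posterior scale = max = 34.90.
Posterior shape = 5.3 + 5 = 10.3.
E[θ|data] = k·x_m/(k−1) = 10.3·34.90/9.3 = 38.6527.

38.6527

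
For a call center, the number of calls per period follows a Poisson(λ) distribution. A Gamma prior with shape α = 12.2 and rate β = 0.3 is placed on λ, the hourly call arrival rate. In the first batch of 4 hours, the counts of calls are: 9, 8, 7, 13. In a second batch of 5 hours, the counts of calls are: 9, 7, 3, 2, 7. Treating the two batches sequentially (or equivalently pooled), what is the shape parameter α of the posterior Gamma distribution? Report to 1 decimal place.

With a Gamma(shape α, rate β) prior, the Poisson likelihood is conjugate: the posterior is Gamma(α + ΣXᵢ, β + n).
Batch 1: sum of counts S = 37 over n = 4 hours.
After batch 1: Gamma(α+S, β+n) = Gamma(12.2+37, 0.3+4) = Gamma(49.2, 4.3).
Batch 2: sum of counts S = 28 over n = 5 hours.
After batch 2: Gamma(α+S, β+n) = Gamma(49.2+28, 4.3+5) = Gamma(77.2, 9.3).
Posterior α = 77.2.

77.2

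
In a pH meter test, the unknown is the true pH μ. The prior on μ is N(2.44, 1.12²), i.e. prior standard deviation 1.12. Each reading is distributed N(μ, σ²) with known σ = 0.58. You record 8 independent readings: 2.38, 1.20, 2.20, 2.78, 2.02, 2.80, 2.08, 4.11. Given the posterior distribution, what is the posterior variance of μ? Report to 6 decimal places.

0.040686

For Normal data with known variance σ², a Normal(μ₀, σ₀²) prior on μ is conjugate. Posterior precision = 1/σ₀² + n/σ²; posterior mean is the precision-weighted average of μ₀ and x̄.
σ₀² = 1.12² = 1.2544, σ² = 0.58² = 0.3364; σ² + n·σ₀² = 0.3364 + 8·1.2544 = 10.3716.
Posterior precision = 1/σ₀² + n/σ² = 1/1.2544 + 8/0.3364 = (σ² + n·σ₀²)/(σ₀²σ²) = 10.3716/(1.2544·0.3364); posterior variance σₙ² = σ₀²σ²/(σ² + n·σ₀²) = 1.2544·0.3364/10.3716 = 0.040686.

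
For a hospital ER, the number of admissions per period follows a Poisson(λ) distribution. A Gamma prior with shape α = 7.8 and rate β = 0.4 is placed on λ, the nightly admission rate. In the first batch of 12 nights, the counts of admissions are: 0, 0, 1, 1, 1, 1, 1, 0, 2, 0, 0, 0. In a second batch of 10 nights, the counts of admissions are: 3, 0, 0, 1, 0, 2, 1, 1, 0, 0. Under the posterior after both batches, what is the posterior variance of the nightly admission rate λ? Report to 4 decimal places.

With a Gamma(shape α, rate β) prior, the Poisson likelihood is conjugate: the posterior is Gamma(α + ΣXᵢ, β + n).
Batch 1: sum of counts S = 7 over n = 12 nights.
After batch 1: Gamma(α+S, β+n) = Gamma(7.8+7, 0.4+12) = Gamma(14.8, 12.4).
Batch 2: sum of counts S = 8 over n = 10 nights.
After batch 2: Gamma(α+S, β+n) = Gamma(14.8+8, 12.4+10) = Gamma(22.8, 22.4).
Var = α/β² = 22.8/22.4² = 0.0454.

0.0454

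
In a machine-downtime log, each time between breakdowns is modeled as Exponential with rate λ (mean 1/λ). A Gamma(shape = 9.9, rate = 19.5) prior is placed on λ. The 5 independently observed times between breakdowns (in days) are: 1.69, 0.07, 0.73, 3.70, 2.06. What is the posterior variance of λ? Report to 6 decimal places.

With a Gamma(shape α, rate β) prior on the exponential rate λ, the posterior after n observations with total T = Σxᵢ is Gamma(α+n, β+T).
Sum of observations T = 8.25 days; n = 5.
Posterior: Gamma(9.9+5, 19.5+8.25) = Gamma(14.9, 27.75).
Var = α/β² = 0.019349.

0.019349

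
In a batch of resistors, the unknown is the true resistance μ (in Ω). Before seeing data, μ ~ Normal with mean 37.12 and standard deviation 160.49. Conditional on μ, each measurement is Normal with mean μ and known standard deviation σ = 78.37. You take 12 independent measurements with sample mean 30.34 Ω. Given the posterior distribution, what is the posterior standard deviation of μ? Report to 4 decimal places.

For Normal data with known variance σ², a Normal(μ₀, σ₀²) prior on μ is conjugate. Posterior precision = 1/σ₀² + n/σ²; posterior mean is the precision-weighted average of μ₀ and x̄.
σ₀² = 160.49² = 25757.0401, σ² = 78.37² = 6141.8569; σ² + n·σ₀² = 6141.8569 + 12·25757.0401 = 315226.3381.
Posterior precision = 1/σ₀² + n/σ² = 1/25757.0401 + 12/6141.8569 = (σ² + n·σ₀²)/(σ₀²σ²) = 315226.3381/(25757.0401·6141.8569); posterior variance σₙ² = σ₀²σ²/(σ² + n·σ₀²) = 25757.0401·6141.8569/315226.3381 = 501.849101.
Posterior SD = √σₙ² = √(25757.0401·6141.8569/315226.3381) = 22.4020.

22.4020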